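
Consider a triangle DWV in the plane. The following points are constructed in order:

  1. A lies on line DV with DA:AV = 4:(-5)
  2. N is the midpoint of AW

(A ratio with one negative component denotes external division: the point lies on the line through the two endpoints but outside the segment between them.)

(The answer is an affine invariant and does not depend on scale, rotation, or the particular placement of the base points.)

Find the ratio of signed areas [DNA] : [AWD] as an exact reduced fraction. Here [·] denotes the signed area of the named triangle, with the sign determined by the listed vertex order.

[DNA]:[AWD] = -1/2

Set D = (0, 0), W = (1, 0), V = (0, 1); any affine frame gives the same invariant.
1. A lies on line DV with DA:AV = 4:(-5) ⇒ A = (0, -4)
2. N is the midpoint of AW ⇒ N = (1/2, -2)
2·[DNA] = -2, 2·[AWD] = 4
[DNA]:[AWD] = -2:4 = -1/2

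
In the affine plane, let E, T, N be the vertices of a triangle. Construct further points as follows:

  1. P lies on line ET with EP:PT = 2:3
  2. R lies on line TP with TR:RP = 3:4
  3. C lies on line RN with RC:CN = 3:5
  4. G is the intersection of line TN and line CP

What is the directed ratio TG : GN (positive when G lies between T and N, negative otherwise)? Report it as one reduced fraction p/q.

TG:GN = 21/20

Set E = (0, 0), T = (1, 0), N = (0, 1); any affine frame gives the same invariant.
1. P lies on line ET with EP:PT = 2:3 ⇒ P = (2/5, 0)
2. R lies on line TP with TR:RP = 3:4 ⇒ R = (26/35, 0)
3. C lies on line RN with RC:CN = 3:5 ⇒ C = (13/28, 3/8)
4. G is the intersection of line TN and line CP ⇒ G = (20/41, 21/41)
G = T + t·(N−T) with t = 21/41, so TG:GN = t:(1−t) = 21/41:20/41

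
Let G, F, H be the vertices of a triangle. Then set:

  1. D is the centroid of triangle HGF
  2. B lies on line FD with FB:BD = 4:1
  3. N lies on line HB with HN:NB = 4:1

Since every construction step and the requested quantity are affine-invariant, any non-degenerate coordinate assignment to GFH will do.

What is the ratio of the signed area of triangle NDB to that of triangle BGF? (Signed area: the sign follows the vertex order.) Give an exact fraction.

[NDB]:[BGF] = 1/20

Choose coordinates G = (0, 0), F = (1, 0), H = (0, 1).
1. D is the centroid of triangle HGF ⇒ D = (1/3, 1/3)
2. B lies on line FD with FB:BD = 4:1 ⇒ B = (7/15, 4/15)
3. N lies on line HB with HN:NB = 4:1 ⇒ N = (28/75, 31/75)
2·[NDB] = 1/75, 2·[BGF] = 4/15
[NDB]:[BGF] = 1/75:4/15 = 1/20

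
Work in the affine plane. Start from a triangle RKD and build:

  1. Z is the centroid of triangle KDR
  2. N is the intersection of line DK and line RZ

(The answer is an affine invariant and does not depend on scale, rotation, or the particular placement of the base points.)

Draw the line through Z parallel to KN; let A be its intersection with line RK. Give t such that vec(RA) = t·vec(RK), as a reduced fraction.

t = 2/3

Set R = (0, 0), K = (1, 0), D = (0, 1); any affine frame gives the same invariant.
1. Z is the centroid of triangle KDR ⇒ Z = (1/3, 1/3)
2. N is the intersection of line DK and line RZ ⇒ N = (1/2, 1/2)
through Z parallel to KN: direction (-1/2, 1/2); meets RK at A = (2/3, 0)
A = R + t·(K−R) with t = 2/3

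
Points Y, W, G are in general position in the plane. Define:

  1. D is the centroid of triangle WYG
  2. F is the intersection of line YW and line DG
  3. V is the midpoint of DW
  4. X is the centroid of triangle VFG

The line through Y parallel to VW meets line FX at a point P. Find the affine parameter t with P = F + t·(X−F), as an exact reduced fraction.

Work in coordinates with Y = (0, 0), W = (1, 0), G = (0, 1).
1. D is the centroid of triangle WYG ⇒ D = (1/3, 1/3)
2. F is the intersection of line YW and line DG ⇒ F = (1/2, 0)
3. V is the midpoint of DW ⇒ V = (2/3, 1/6)
4. X is the centroid of triangle VFG ⇒ X = (7/18, 7/18)
through Y parallel to VW: direction (1/3, -1/6); meets FX at P = (7/12, -7/24)
P = F + t·(X−F) with t = -3/4

t = -3/4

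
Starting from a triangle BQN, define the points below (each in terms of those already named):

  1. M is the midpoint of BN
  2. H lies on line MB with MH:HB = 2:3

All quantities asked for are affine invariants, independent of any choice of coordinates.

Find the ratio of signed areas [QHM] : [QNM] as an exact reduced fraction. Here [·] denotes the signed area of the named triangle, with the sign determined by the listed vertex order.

Work in coordinates with B = (0, 0), Q = (1, 0), N = (0, 1).
1. M is the midpoint of BN ⇒ M = (0, 1/2)
2. H lies on line MB with MH:HB = 2:3 ⇒ H = (0, 3/10)
2·[QHM] = -1/5, 2·[QNM] = 1/2
[QHM]:[QNM] = -1/5:1/2 = -2/5

[QHM]:[QNM] = -2/5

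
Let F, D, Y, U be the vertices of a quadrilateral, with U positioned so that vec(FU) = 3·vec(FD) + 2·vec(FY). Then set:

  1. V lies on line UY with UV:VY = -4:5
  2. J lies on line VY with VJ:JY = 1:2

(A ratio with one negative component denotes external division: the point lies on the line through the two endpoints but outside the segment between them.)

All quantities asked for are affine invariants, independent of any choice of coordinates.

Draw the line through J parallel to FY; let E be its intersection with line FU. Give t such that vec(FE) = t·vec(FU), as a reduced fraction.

Choose coordinates F = (0, 0), D = (1, 0), Y = (0, 1), U = (3, 2).
1. V lies on line UY with UV:VY = -4:5 ⇒ V = (15, 6)
2. J lies on line VY with VJ:JY = 1:2 ⇒ J = (10, 13/3)
through J parallel to FY: direction (0, 1); meets FU at E = (10, 20/3)
E = F + t·(U−F) with t = 10/3

t = 10/3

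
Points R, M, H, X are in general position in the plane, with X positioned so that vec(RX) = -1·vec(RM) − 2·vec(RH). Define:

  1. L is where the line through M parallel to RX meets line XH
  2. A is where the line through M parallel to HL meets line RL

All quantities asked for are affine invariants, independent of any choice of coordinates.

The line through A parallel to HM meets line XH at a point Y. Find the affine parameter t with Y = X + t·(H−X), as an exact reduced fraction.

Choose coordinates R = (0, 0), M = (1, 0), H = (0, 1), X = (-1, -2).
1. L is where the line through M parallel to RX meets line XH ⇒ L = (-3, -8)
2. A is where the line through M parallel to HL meets line RL ⇒ A = (9, 24)
through A parallel to HM: direction (1, -1); meets XH at Y = (8, 25)
Y = X + t·(H−X) with t = 9

t = 9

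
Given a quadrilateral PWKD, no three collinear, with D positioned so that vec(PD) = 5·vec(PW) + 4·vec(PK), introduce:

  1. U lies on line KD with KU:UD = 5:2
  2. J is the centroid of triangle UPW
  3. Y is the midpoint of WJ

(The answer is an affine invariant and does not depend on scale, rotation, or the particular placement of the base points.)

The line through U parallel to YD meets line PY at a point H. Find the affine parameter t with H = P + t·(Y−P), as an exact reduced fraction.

Choose coordinates P = (0, 0), W = (1, 0), K = (0, 1), D = (5, 4).
1. U lies on line KD with KU:UD = 5:2 ⇒ U = (25/7, 22/7)
2. J is the centroid of triangle UPW ⇒ J = (32/21, 22/21)
3. Y is the midpoint of WJ ⇒ Y = (53/42, 11/21)
through U parallel to YD: direction (157/42, 73/21); meets PY at H = (53/153, 22/153)
H = P + t·(Y−P) with t = 14/51

t = 14/51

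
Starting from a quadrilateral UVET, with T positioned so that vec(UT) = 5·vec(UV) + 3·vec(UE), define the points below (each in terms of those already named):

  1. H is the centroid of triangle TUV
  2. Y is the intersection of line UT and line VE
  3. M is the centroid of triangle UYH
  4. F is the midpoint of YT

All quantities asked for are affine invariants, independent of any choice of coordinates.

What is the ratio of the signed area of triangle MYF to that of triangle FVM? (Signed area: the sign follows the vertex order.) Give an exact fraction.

[MYF]:[FVM] = 7/50

Choose coordinates U = (0, 0), V = (1, 0), E = (0, 1), T = (5, 3).
1. H is the centroid of triangle TUV ⇒ H = (2, 1)
2. Y is the intersection of line UT and line VE ⇒ Y = (5/8, 3/8)
3. M is the centroid of triangle UYH ⇒ M = (7/8, 11/24)
4. F is the midpoint of YT ⇒ F = (45/16, 27/16)
2·[MYF] = -7/48, 2·[FVM] = -25/24
[MYF]:[FVM] = -7/48:-25/24 = 7/50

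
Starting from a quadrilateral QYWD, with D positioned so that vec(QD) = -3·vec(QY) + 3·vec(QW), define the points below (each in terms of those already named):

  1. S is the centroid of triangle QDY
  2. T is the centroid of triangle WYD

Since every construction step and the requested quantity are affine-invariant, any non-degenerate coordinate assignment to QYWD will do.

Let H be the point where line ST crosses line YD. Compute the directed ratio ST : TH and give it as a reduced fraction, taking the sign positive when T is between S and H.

Set Q = (0, 0), Y = (1, 0), W = (0, 1), D = (-3, 3); any affine frame gives the same invariant.
1. S is the centroid of triangle QDY ⇒ S = (-2/3, 1)
2. T is the centroid of triangle WYD ⇒ T = (-2/3, 4/3)
line ST meets YD at H = (-2/3, 5/4)
T = S + t·(H−S) with t = 4/3, so ST:TH = 4/3:-1/3

ST:TH = -4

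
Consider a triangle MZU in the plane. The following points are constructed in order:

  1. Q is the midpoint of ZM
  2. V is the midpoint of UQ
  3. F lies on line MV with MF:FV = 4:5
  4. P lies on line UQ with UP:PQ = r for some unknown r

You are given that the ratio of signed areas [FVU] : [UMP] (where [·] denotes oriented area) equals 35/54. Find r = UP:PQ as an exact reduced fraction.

r = 3/4

Choose coordinates M = (0, 0), Z = (1, 0), U = (0, 1).
1. Q is the midpoint of ZM ⇒ Q = (1/2, 0)
2. V is the midpoint of UQ ⇒ V = (1/4, 1/2)
3. F lies on line MV with MF:FV = 4:5 ⇒ F = (1/9, 2/9)
4. With UP:PQ = r, write λ = r/(r+1) so P = U + λ·(Q−U); P is affine-linear in λ
Every point depending on P is an affine combination of P and λ-independent points, so each such coordinate is linear in λ; the λ² term in each signed area is a multiple of (Q−U)×(Q−U) = 0, so 2·[FVU] and 2·[UMP] are each linear in λ. Evaluating at λ=0 and λ=1:
  2·[FVU] = 5/36,   2·[UMP] = 1/2·λ
So [FVU]:[UMP] = (5/36) / (1/2·λ). Setting this equal to 35/54:
  5/36 = 35/54·(1/2·λ)  ⇒  λ = 3/7
Then r = λ/(1−λ) = (3/7)/(4/7) = 3/4. Check: with r = 3/4, P = (3/14, 4/7) and [FVU]:[UMP] = 35/54 as required.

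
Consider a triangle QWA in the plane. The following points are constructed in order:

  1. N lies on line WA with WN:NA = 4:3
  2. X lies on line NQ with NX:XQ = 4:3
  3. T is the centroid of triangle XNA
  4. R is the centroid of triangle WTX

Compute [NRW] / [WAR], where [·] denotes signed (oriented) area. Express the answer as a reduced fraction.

[NRW]:[WAR] = 4/7

Work in coordinates with Q = (0, 0), W = (1, 0), A = (0, 1).
1. N lies on line WA with WN:NA = 4:3 ⇒ N = (3/7, 4/7)
2. X lies on line NQ with NX:XQ = 4:3 ⇒ X = (9/49, 12/49)
3. T is the centroid of triangle XNA ⇒ T = (10/49, 89/147)
4. R is the centroid of triangle WTX ⇒ R = (68/147, 125/441)
2·[NRW] = 64/441, 2·[WAR] = 16/63
[NRW]:[WAR] = 64/441:16/63 = 4/7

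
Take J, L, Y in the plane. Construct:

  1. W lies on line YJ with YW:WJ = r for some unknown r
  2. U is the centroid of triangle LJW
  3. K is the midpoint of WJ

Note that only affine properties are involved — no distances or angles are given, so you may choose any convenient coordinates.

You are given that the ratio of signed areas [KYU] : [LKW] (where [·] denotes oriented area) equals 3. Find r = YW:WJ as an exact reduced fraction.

Assign J = (0, 0), L = (1, 0), Y = (0, 1) — the answer is frame-independent, so this choice is without loss of generality.
1. With YW:WJ = r, write λ = r/(r+1) so W = Y + λ·(J−Y); W is affine-linear in λ
2. U is the centroid of triangle LJW ⇒ U is an affine combination of earlier points and hence also affine-linear in λ
3. K is the midpoint of WJ ⇒ K is an affine combination of earlier points and hence also affine-linear in λ
Every point depending on W is an affine combination of W and λ-independent points, so each such coordinate is linear in λ; the λ² term in each signed area is a multiple of (J−Y)×(J−Y) = 0, so 2·[KYU] and 2·[LKW] are each linear in λ. Evaluating at λ=0 and λ=1:
  2·[KYU] = -1/6·λ − 1/6,   2·[LKW] = 1/2·λ − 1/2
So [KYU]:[LKW] = (-1/6·λ − 1/6) / (1/2·λ − 1/2). Setting this equal to 3:
  -1/6·λ − 1/6 = 3·(1/2·λ − 1/2)  ⇒  λ = 4/5
Then r = λ/(1−λ) = (4/5)/(1/5) = 4. Check: with r = 4, W = (0, 1/5) and [KYU]:[LKW] = 3 as required.

r = 4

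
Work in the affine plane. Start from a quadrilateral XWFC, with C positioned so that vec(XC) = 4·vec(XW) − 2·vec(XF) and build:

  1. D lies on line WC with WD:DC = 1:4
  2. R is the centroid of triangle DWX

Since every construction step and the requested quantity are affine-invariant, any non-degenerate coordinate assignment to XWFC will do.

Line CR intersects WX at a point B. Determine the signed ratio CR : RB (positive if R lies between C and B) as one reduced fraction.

CR:RB = 14

Work in coordinates with X = (0, 0), W = (1, 0), F = (0, 1), C = (4, -2).
1. D lies on line WC with WD:DC = 1:4 ⇒ D = (8/5, -2/5)
2. R is the centroid of triangle DWX ⇒ R = (13/15, -2/15)
line CR meets WX at B = (9/14, 0)
R = C + t·(B−C) with t = 14/15, so CR:RB = 14/15:1/15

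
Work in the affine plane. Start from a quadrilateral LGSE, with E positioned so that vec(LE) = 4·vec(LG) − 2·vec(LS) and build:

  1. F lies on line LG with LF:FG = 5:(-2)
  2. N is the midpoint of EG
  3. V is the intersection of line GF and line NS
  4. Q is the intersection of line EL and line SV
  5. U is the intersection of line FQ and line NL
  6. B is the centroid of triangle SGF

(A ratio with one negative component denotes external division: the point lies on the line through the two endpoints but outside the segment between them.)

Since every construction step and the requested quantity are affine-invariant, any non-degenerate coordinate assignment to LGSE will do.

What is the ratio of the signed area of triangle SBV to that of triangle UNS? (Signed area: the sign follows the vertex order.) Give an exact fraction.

Set L = (0, 0), G = (1, 0), S = (0, 1), E = (4, -2); any affine frame gives the same invariant.
1. F lies on line LG with LF:FG = 5:(-2) ⇒ F = (5/3, 0)
2. N is the midpoint of EG ⇒ N = (5/2, -1)
3. V is the intersection of line GF and line NS ⇒ V = (5/4, 0)
4. Q is the intersection of line EL and line SV ⇒ Q = (10/3, -5/3)
5. U is the intersection of line FQ and line NL ⇒ U = (25/9, -10/9)
6. B is the centroid of triangle SGF ⇒ B = (8/9, 1/3)
2·[SBV] = -1/18, 2·[UNS] = -5/18
[SBV]:[UNS] = -1/18:-5/18 = 1/5

[SBV]:[UNS] = 1/5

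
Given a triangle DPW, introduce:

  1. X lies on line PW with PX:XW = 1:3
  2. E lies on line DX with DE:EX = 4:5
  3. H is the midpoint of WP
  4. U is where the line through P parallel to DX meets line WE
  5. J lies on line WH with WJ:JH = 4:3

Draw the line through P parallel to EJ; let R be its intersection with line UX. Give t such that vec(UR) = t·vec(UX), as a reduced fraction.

Choose coordinates D = (0, 0), P = (1, 0), W = (0, 1).
1. X lies on line PW with PX:XW = 1:3 ⇒ X = (3/4, 1/4)
2. E lies on line DX with DE:EX = 4:5 ⇒ E = (1/3, 1/9)
3. H is the midpoint of WP ⇒ H = (1/2, 1/2)
4. U is where the line through P parallel to DX meets line WE ⇒ U = (4/9, -5/27)
5. J lies on line WH with WJ:JH = 4:3 ⇒ J = (2/7, 5/7)
through P parallel to EJ: direction (-1/21, 38/63); meets UX at R = (89/93, 152/279)
R = U + t·(X−U) with t = 52/31

t = 52/31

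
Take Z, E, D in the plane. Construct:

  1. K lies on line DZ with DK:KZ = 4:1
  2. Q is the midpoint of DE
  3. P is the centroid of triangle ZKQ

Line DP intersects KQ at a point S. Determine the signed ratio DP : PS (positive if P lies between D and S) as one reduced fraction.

Work in coordinates with Z = (0, 0), E = (1, 0), D = (0, 1).
1. K lies on line DZ with DK:KZ = 4:1 ⇒ K = (0, 1/5)
2. Q is the midpoint of DE ⇒ Q = (1/2, 1/2)
3. P is the centroid of triangle ZKQ ⇒ P = (1/6, 7/30)
line DP meets KQ at S = (2/13, 19/65)
P = D + t·(S−D) with t = 13/12, so DP:PS = 13/12:-1/12

DP:PS = -13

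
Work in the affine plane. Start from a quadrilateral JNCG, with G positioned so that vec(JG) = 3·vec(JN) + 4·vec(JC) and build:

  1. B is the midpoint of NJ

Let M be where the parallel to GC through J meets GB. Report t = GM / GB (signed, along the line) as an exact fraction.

t = 2/3

Set J = (0, 0), N = (1, 0), C = (0, 1), G = (3, 4); any affine frame gives the same invariant.
1. B is the midpoint of NJ ⇒ B = (1/2, 0)
through J parallel to GC: direction (-3, -3); meets GB at M = (4/3, 4/3)
M = G + t·(B−G) with t = 2/3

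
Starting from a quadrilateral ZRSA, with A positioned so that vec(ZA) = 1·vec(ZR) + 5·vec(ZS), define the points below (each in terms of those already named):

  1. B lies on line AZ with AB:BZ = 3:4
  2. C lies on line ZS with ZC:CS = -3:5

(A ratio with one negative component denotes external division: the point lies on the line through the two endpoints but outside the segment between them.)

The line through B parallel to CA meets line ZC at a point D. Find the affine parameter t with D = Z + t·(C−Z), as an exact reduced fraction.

Work in coordinates with Z = (0, 0), R = (1, 0), S = (0, 1), A = (1, 5).
1. B lies on line AZ with AB:BZ = 3:4 ⇒ B = (4/7, 20/7)
2. C lies on line ZS with ZC:CS = -3:5 ⇒ C = (0, -3/2)
through B parallel to CA: direction (1, 13/2); meets ZC at D = (0, -6/7)
D = Z + t·(C−Z) with t = 4/7

t = 4/7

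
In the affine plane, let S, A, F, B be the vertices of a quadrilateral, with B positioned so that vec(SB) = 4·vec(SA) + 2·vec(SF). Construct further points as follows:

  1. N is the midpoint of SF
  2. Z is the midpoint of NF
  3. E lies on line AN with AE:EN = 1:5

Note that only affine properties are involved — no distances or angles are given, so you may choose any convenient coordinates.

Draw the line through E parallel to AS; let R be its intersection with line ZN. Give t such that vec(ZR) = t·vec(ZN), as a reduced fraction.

Work in coordinates with S = (0, 0), A = (1, 0), F = (0, 1), B = (4, 2).
1. N is the midpoint of SF ⇒ N = (0, 1/2)
2. Z is the midpoint of NF ⇒ Z = (0, 3/4)
3. E lies on line AN with AE:EN = 1:5 ⇒ E = (5/6, 1/12)
through E parallel to AS: direction (-1, 0); meets ZN at R = (0, 1/12)
R = Z + t·(N−Z) with t = 8/3

t = 8/3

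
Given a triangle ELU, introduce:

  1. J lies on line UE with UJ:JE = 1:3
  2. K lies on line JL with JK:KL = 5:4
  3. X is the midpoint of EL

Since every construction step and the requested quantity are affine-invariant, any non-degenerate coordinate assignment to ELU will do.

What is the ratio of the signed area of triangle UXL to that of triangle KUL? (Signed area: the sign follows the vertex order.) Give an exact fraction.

[UXL]:[KUL] = -9/2

Assign E = (0, 0), L = (1, 0), U = (0, 1) — the answer is frame-independent, so this choice is without loss of generality.
1. J lies on line UE with UJ:JE = 1:3 ⇒ J = (0, 3/4)
2. K lies on line JL with JK:KL = 5:4 ⇒ K = (5/9, 1/3)
3. X is the midpoint of EL ⇒ X = (1/2, 0)
2·[UXL] = 1/2, 2·[KUL] = -1/9
[UXL]:[KUL] = 1/2:-1/9 = -9/2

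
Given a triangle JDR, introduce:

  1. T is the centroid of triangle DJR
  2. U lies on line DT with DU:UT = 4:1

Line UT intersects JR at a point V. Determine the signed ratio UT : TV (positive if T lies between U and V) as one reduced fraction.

UT:TV = 2/5

Work in coordinates with J = (0, 0), D = (1, 0), R = (0, 1).
1. T is the centroid of triangle DJR ⇒ T = (1/3, 1/3)
2. U lies on line DT with DU:UT = 4:1 ⇒ U = (7/15, 4/15)
line UT meets JR at V = (0, 1/2)
T = U + t·(V−U) with t = 2/7, so UT:TV = 2/7:5/7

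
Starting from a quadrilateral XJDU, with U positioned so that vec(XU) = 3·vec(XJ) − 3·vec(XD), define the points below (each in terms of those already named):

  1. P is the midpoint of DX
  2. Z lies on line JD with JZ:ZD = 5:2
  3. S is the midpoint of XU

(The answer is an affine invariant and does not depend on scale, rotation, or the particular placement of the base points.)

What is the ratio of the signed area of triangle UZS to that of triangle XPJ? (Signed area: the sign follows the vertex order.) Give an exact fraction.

Set X = (0, 0), J = (1, 0), D = (0, 1), U = (3, -3); any affine frame gives the same invariant.
1. P is the midpoint of DX ⇒ P = (0, 1/2)
2. Z lies on line JD with JZ:ZD = 5:2 ⇒ Z = (2/7, 5/7)
3. S is the midpoint of XU ⇒ S = (3/2, -3/2)
2·[UZS] = 3/2, 2·[XPJ] = -1/2
[UZS]:[XPJ] = 3/2:-1/2 = -3

[UZS]:[XPJ] = -3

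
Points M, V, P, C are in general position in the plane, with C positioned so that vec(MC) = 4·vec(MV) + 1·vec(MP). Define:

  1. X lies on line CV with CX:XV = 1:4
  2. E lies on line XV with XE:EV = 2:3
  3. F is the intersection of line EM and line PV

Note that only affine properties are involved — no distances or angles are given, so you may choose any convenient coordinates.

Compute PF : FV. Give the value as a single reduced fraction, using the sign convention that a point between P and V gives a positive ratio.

PF:FV = 61/12

Assign M = (0, 0), V = (1, 0), P = (0, 1), C = (4, 1) — the answer is frame-independent, so this choice is without loss of generality.
1. X lies on line CV with CX:XV = 1:4 ⇒ X = (17/5, 4/5)
2. E lies on line XV with XE:EV = 2:3 ⇒ E = (61/25, 12/25)
3. F is the intersection of line EM and line PV ⇒ F = (61/73, 12/73)
F = P + t·(V−P) with t = 61/73, so PF:FV = t:(1−t) = 61/73:12/73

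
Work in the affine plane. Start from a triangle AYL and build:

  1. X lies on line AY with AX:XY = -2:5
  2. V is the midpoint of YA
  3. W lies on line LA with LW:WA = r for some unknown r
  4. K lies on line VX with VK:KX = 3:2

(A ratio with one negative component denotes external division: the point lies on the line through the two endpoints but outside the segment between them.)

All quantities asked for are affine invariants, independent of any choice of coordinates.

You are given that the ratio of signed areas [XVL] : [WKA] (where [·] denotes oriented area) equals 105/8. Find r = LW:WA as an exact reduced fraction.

r = 5/4

Assign A = (0, 0), Y = (1, 0), L = (0, 1) — the answer is frame-independent, so this choice is without loss of generality.
1. X lies on line AY with AX:XY = -2:5 ⇒ X = (-2/3, 0)
2. V is the midpoint of YA ⇒ V = (1/2, 0)
3. With LW:WA = r, write λ = r/(r+1) so W = L + λ·(A−L); W is affine-linear in λ
4. K lies on line VX with VK:KX = 3:2 ⇒ K = (-1/5, 0)
Every point depending on W is an affine combination of W and λ-independent points, so each such coordinate is linear in λ; the λ² term in each signed area is a multiple of (A−L)×(A−L) = 0, so 2·[XVL] and 2·[WKA] are each linear in λ. Evaluating at λ=0 and λ=1:
  2·[XVL] = 7/6,   2·[WKA] = -1/5·λ + 1/5
So [XVL]:[WKA] = (7/6) / (-1/5·λ + 1/5). Setting this equal to 105/8:
  7/6 = 105/8·(-1/5·λ + 1/5)  ⇒  λ = 5/9
Then r = λ/(1−λ) = (5/9)/(4/9) = 5/4. Check: with r = 5/4, W = (0, 4/9) and [XVL]:[WKA] = 105/8 as required.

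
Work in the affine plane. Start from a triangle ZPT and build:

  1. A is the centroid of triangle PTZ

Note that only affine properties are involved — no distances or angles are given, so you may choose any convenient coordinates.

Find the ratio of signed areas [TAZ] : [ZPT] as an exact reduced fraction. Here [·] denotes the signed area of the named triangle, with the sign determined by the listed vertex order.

Work in coordinates with Z = (0, 0), P = (1, 0), T = (0, 1).
1. A is the centroid of triangle PTZ ⇒ A = (1/3, 1/3)
2·[TAZ] = -1/3, 2·[ZPT] = 1
[TAZ]:[ZPT] = -1/3:1 = -1/3

[TAZ]:[ZPT] = -1/3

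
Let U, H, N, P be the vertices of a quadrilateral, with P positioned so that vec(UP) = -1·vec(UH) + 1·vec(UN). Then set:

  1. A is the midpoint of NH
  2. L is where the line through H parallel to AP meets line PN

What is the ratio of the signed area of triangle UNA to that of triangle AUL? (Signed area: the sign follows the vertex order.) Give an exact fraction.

[UNA]:[AUL] = 1/3

Work in coordinates with U = (0, 0), H = (1, 0), N = (0, 1), P = (-1, 1).
1. A is the midpoint of NH ⇒ A = (1/2, 1/2)
2. L is where the line through H parallel to AP meets line PN ⇒ L = (-2, 1)
2·[UNA] = -1/2, 2·[AUL] = -3/2
[UNA]:[AUL] = -1/2:-3/2 = 1/3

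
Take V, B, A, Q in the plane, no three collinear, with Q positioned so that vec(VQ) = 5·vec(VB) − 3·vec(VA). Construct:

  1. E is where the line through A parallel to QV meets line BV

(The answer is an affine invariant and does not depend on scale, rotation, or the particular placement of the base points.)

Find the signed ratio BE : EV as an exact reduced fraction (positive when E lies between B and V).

Work in coordinates with V = (0, 0), B = (1, 0), A = (0, 1), Q = (5, -3).
1. E is where the line through A parallel to QV meets line BV ⇒ E = (5/3, 0)
E = B + t·(V−B) with t = -2/3, so BE:EV = t:(1−t) = -2/3:5/3

BE:EV = -2/5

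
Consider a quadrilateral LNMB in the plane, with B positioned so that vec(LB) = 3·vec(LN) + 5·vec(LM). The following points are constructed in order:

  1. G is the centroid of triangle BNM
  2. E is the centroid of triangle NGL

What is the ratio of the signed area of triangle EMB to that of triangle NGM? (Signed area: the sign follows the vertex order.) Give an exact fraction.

Choose coordinates L = (0, 0), N = (1, 0), M = (0, 1), B = (3, 5).
1. G is the centroid of triangle BNM ⇒ G = (4/3, 2)
2. E is the centroid of triangle NGL ⇒ E = (7/9, 2/3)
2·[EMB] = -37/9, 2·[NGM] = 7/3
[EMB]:[NGM] = -37/9:7/3 = -37/21

[EMB]:[NGM] = -37/21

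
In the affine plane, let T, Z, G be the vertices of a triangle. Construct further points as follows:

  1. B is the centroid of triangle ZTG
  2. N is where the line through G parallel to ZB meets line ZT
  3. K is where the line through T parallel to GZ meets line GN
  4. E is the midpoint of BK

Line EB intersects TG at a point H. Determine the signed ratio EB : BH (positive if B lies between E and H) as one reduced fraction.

Work in coordinates with T = (0, 0), Z = (1, 0), G = (0, 1).
1. B is the centroid of triangle ZTG ⇒ B = (1/3, 1/3)
2. N is where the line through G parallel to ZB meets line ZT ⇒ N = (2, 0)
3. K is where the line through T parallel to GZ meets line GN ⇒ K = (-2, 2)
4. E is the midpoint of BK ⇒ E = (-5/6, 7/6)
line EB meets TG at H = (0, 4/7)
B = E + t·(H−E) with t = 7/5, so EB:BH = 7/5:-2/5

EB:BH = -7/2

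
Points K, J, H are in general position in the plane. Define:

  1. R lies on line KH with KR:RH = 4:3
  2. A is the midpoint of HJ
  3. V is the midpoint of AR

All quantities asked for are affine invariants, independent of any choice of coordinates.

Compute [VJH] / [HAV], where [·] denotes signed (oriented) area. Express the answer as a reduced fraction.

[VJH]:[HAV] = -2

Set K = (0, 0), J = (1, 0), H = (0, 1); any affine frame gives the same invariant.
1. R lies on line KH with KR:RH = 4:3 ⇒ R = (0, 4/7)
2. A is the midpoint of HJ ⇒ A = (1/2, 1/2)
3. V is the midpoint of AR ⇒ V = (1/4, 15/28)
2·[VJH] = 3/14, 2·[HAV] = -3/28
[VJH]:[HAV] = 3/14:-3/28 = -2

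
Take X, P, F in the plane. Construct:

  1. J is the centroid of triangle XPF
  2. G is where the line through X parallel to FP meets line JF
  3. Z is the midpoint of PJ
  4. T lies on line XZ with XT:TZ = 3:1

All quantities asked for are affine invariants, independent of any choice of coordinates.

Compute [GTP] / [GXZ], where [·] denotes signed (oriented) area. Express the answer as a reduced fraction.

[GTP]:[GXZ] = 3/5

Assign X = (0, 0), P = (1, 0), F = (0, 1) — the answer is frame-independent, so this choice is without loss of generality.
1. J is the centroid of triangle XPF ⇒ J = (1/3, 1/3)
2. G is where the line through X parallel to FP meets line JF ⇒ G = (1, -1)
3. Z is the midpoint of PJ ⇒ Z = (2/3, 1/6)
4. T lies on line XZ with XT:TZ = 3:1 ⇒ T = (1/2, 1/8)
2·[GTP] = -1/2, 2·[GXZ] = -5/6
[GTP]:[GXZ] = -1/2:-5/6 = 3/5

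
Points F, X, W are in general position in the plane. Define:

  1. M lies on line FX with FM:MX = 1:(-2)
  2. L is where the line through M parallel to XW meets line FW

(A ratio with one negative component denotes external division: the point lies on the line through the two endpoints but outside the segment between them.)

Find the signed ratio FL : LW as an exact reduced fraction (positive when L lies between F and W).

FL:LW = -1/2

Set F = (0, 0), X = (1, 0), W = (0, 1); any affine frame gives the same invariant.
1. M lies on line FX with FM:MX = 1:(-2) ⇒ M = (-1, 0)
2. L is where the line through M parallel to XW meets line FW ⇒ L = (0, -1)
L = F + t·(W−F) with t = -1, so FL:LW = t:(1−t) = -1:2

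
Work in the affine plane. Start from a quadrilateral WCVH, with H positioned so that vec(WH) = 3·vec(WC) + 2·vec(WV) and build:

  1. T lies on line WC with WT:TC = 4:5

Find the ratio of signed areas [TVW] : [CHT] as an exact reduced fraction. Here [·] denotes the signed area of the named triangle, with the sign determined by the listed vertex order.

[TVW]:[CHT] = 2/5

Set W = (0, 0), C = (1, 0), V = (0, 1), H = (3, 2); any affine frame gives the same invariant.
1. T lies on line WC with WT:TC = 4:5 ⇒ T = (4/9, 0)
2·[TVW] = 4/9, 2·[CHT] = 10/9
[TVW]:[CHT] = 4/9:10/9 = 2/5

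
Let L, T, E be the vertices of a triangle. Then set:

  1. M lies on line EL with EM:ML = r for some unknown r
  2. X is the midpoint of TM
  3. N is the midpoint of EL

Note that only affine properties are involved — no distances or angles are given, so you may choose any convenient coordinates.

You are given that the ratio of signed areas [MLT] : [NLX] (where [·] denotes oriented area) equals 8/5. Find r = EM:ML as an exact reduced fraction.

Work in coordinates with L = (0, 0), T = (1, 0), E = (0, 1).
1. With EM:ML = r, write λ = r/(r+1) so M = E + λ·(L−E); M is affine-linear in λ
2. X is the midpoint of TM ⇒ X is an affine combination of earlier points and hence also affine-linear in λ
3. N is the midpoint of EL ⇒ N = (0, 1/2)
Every point depending on M is an affine combination of M and λ-independent points, so each such coordinate is linear in λ; the λ² term in each signed area is a multiple of (L−E)×(L−E) = 0, so 2·[MLT] and 2·[NLX] are each linear in λ. Evaluating at λ=0 and λ=1:
  2·[MLT] = −λ + 1,   2·[NLX] = 1/4
So [MLT]:[NLX] = (−λ + 1) / (1/4). Setting this equal to 8/5:
  −λ + 1 = 8/5·(1/4)  ⇒  λ = 3/5
Then r = λ/(1−λ) = (3/5)/(2/5) = 3/2. Check: with r = 3/2, M = (0, 2/5) and [MLT]:[NLX] = 8/5 as required.

r = 3/2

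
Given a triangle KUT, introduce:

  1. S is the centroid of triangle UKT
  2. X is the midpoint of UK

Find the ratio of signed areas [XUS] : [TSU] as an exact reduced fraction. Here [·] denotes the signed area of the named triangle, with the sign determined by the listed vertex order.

[XUS]:[TSU] = 1/2

Work in coordinates with K = (0, 0), U = (1, 0), T = (0, 1).
1. S is the centroid of triangle UKT ⇒ S = (1/3, 1/3)
2. X is the midpoint of UK ⇒ X = (1/2, 0)
2·[XUS] = 1/6, 2·[TSU] = 1/3
[XUS]:[TSU] = 1/6:1/3 = 1/2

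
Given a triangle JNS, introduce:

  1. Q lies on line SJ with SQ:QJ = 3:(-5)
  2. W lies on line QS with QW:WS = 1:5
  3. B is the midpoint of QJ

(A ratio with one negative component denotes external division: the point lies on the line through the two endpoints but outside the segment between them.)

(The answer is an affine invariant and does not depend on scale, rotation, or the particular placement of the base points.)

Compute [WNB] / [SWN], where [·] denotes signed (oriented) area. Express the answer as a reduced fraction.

Work in coordinates with J = (0, 0), N = (1, 0), S = (0, 1).
1. Q lies on line SJ with SQ:QJ = 3:(-5) ⇒ Q = (0, 5/2)
2. W lies on line QS with QW:WS = 1:5 ⇒ W = (0, 9/4)
3. B is the midpoint of QJ ⇒ B = (0, 5/4)
2·[WNB] = -1, 2·[SWN] = -5/4
[WNB]:[SWN] = -1:-5/4 = 4/5

[WNB]:[SWN] = 4/5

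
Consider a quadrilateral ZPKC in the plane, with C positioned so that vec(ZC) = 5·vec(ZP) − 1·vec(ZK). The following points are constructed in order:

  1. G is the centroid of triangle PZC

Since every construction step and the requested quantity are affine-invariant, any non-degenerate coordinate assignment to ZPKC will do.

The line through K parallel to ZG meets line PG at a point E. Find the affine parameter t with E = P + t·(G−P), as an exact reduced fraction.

Work in coordinates with Z = (0, 0), P = (1, 0), K = (0, 1), C = (5, -1).
1. G is the centroid of triangle PZC ⇒ G = (2, -1/3)
through K parallel to ZG: direction (2, -1/3); meets PG at E = (-4, 5/3)
E = P + t·(G−P) with t = -5

t = -5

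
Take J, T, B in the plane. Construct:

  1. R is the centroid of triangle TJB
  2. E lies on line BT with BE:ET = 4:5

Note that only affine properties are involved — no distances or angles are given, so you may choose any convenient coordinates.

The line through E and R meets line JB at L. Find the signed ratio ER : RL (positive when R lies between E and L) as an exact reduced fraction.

ER:RL = 1/3

Assign J = (0, 0), T = (1, 0), B = (0, 1) — the answer is frame-independent, so this choice is without loss of generality.
1. R is the centroid of triangle TJB ⇒ R = (1/3, 1/3)
2. E lies on line BT with BE:ET = 4:5 ⇒ E = (4/9, 5/9)
line ER meets JB at L = (0, -1/3)
R = E + t·(L−E) with t = 1/4, so ER:RL = 1/4:3/4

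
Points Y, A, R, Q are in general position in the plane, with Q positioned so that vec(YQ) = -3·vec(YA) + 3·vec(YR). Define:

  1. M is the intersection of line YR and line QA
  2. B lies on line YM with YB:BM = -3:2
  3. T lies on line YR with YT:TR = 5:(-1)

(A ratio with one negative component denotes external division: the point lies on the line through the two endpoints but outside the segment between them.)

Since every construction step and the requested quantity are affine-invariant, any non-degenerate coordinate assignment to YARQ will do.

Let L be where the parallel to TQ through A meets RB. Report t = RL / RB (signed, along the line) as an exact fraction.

Assign Y = (0, 0), A = (1, 0), R = (0, 1), Q = (-3, 3) — the answer is frame-independent, so this choice is without loss of generality.
1. M is the intersection of line YR and line QA ⇒ M = (0, 3/4)
2. B lies on line YM with YB:BM = -3:2 ⇒ B = (0, 9/4)
3. T lies on line YR with YT:TR = 5:(-1) ⇒ T = (0, 5/4)
through A parallel to TQ: direction (-3, 7/4); meets RB at L = (0, 7/12)
L = R + t·(B−R) with t = -1/3

t = -1/3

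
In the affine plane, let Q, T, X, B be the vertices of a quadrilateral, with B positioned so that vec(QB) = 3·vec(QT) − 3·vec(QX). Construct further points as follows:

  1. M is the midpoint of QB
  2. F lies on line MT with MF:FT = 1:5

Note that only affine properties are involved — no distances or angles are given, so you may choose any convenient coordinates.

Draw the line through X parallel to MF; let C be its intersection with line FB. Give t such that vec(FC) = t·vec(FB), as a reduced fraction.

Work in coordinates with Q = (0, 0), T = (1, 0), X = (0, 1), B = (3, -3).
1. M is the midpoint of QB ⇒ M = (3/2, -3/2)
2. F lies on line MT with MF:FT = 1:5 ⇒ F = (17/12, -5/4)
through X parallel to MF: direction (-1/12, 1/4); meets FB at C = (13/36, -1/12)
C = F + t·(B−F) with t = -2/3

t = -2/3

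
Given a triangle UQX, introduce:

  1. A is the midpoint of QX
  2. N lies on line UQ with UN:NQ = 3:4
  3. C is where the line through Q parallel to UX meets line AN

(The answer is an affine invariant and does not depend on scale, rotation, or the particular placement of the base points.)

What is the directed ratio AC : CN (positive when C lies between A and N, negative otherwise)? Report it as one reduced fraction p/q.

AC:CN = -7/8

Set U = (0, 0), Q = (1, 0), X = (0, 1); any affine frame gives the same invariant.
1. A is the midpoint of QX ⇒ A = (1/2, 1/2)
2. N lies on line UQ with UN:NQ = 3:4 ⇒ N = (3/7, 0)
3. C is where the line through Q parallel to UX meets line AN ⇒ C = (1, 4)
C = A + t·(N−A) with t = -7, so AC:CN = t:(1−t) = -7:8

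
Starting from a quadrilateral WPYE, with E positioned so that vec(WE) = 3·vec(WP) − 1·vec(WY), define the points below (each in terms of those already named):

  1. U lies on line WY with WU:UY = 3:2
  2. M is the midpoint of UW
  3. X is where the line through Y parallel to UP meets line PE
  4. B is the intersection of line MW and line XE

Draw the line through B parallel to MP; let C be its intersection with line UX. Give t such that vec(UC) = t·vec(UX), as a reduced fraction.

t = 1/11

Assign W = (0, 0), P = (1, 0), Y = (0, 1), E = (3, -1) — the answer is frame-independent, so this choice is without loss of generality.
1. U lies on line WY with WU:UY = 3:2 ⇒ U = (0, 3/5)
2. M is the midpoint of UW ⇒ M = (0, 3/10)
3. X is where the line through Y parallel to UP meets line PE ⇒ X = (5, -2)
4. B is the intersection of line MW and line XE ⇒ B = (0, 1/2)
through B parallel to MP: direction (1, -3/10); meets UX at C = (5/11, 4/11)
C = U + t·(X−U) with t = 1/11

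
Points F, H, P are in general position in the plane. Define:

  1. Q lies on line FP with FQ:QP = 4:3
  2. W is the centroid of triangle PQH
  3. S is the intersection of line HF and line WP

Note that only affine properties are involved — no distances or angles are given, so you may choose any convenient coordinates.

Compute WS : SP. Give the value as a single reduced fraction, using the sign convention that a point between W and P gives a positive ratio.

WS:SP = -11/21

Choose coordinates F = (0, 0), H = (1, 0), P = (0, 1).
1. Q lies on line FP with FQ:QP = 4:3 ⇒ Q = (0, 4/7)
2. W is the centroid of triangle PQH ⇒ W = (1/3, 11/21)
3. S is the intersection of line HF and line WP ⇒ S = (7/10, 0)
S = W + t·(P−W) with t = -11/10, so WS:SP = t:(1−t) = -11/10:21/10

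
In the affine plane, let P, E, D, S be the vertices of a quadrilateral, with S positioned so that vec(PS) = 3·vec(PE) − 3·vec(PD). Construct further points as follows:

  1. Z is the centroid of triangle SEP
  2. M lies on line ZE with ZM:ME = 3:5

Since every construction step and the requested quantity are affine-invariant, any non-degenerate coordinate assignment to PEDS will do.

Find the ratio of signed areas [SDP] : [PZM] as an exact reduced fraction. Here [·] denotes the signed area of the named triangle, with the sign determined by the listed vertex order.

Work in coordinates with P = (0, 0), E = (1, 0), D = (0, 1), S = (3, -3).
1. Z is the centroid of triangle SEP ⇒ Z = (4/3, -1)
2. M lies on line ZE with ZM:ME = 3:5 ⇒ M = (29/24, -5/8)
2·[SDP] = 3, 2·[PZM] = 3/8
[SDP]:[PZM] = 3:3/8 = 8

[SDP]:[PZM] = 8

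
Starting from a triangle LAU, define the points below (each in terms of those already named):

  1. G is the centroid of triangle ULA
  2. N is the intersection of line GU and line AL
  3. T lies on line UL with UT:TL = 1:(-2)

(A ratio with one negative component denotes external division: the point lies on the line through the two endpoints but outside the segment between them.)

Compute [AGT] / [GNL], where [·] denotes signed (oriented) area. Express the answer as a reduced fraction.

Set L = (0, 0), A = (1, 0), U = (0, 1); any affine frame gives the same invariant.
1. G is the centroid of triangle ULA ⇒ G = (1/3, 1/3)
2. N is the intersection of line GU and line AL ⇒ N = (1/2, 0)
3. T lies on line UL with UT:TL = 1:(-2) ⇒ T = (0, 2)
2·[AGT] = -1, 2·[GNL] = -1/6
[AGT]:[GNL] = -1:-1/6 = 6

[AGT]:[GNL] = 6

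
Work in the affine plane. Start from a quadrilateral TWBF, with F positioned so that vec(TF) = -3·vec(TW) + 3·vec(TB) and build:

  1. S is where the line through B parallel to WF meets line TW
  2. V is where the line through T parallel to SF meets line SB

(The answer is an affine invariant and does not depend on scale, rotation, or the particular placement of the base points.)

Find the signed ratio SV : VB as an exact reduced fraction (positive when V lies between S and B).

SV:VB = -12/13

Assign T = (0, 0), W = (1, 0), B = (0, 1), F = (-3, 3) — the answer is frame-independent, so this choice is without loss of generality.
1. S is where the line through B parallel to WF meets line TW ⇒ S = (4/3, 0)
2. V is where the line through T parallel to SF meets line SB ⇒ V = (52/3, -12)
V = S + t·(B−S) with t = -12, so SV:VB = t:(1−t) = -12:13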